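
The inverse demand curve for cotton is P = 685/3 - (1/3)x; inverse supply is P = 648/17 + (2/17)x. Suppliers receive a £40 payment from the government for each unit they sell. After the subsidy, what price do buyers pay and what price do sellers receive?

Pre-subsidy: 685/3 - (1/3)x = 648/17 + (2/17)x gives x* = 9701/23 and P* = 2018/23.
With the subsidy, sellers receive Ps = Pb + 40 for each unit, where Pb is the price buyers pay.
On the curves, Pb = 685/3 - (1/3)x and Ps = 648/17 + (2/17)x; the wedge Ps − Pb = 40 gives 648/17 + (2/17)x − (685/3 - (1/3)x) = 40, so x' = 11741/23.
Then Pb = 685/3 − (1/3)·(11741/23) = 1338/23 and Ps = 648/17 + (2/17)·(11741/23) = 2258/23.

Buyers pay 1338/23; sellers receive 2258/23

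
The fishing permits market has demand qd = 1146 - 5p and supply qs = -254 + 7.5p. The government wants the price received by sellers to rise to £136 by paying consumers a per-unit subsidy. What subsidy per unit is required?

At a seller price of 136, quantity supplied is -254 + 7.5·136 = 766.
Buyers absorb 766 only when they pay pb with 1146 − 5·pb = 766, i.e. pb = 76.
s = ps − pb = 136 − 76 = 60.

Required subsidy s = £60 per unit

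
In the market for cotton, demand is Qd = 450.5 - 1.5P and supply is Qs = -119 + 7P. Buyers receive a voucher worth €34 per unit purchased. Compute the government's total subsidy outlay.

Government cost = €13328

Pre-subsidy: 450.5 - 1.5P = -119 + 7P gives P* = 67, Q* = 350.
With the rebate, buyers effectively pay Pb = Ps − 34, where Ps is the price sellers receive.
Demand in terms of Ps becomes Qd = 450.5 − 1.5(Ps − 34) = 501.5 - 1.5Ps. Setting this equal to supply: 501.5 - 1.5Ps = -119 + 7Ps, so Ps = 73.
Buyers pay Pb = 73 − 34 = 39; Q' = -119 + 7·73 = 392.
Government outlay = subsidy × quantity = 34 × 392 = 13328.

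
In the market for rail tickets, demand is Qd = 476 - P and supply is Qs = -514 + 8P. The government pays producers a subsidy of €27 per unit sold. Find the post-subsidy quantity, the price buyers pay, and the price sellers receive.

Pre-subsidy: 476 - P = -514 + 8P gives P* = 110, Q* = 366.
With the subsidy, sellers receive Ps = Pb + 27 for each unit, where Pb is the price buyers pay.
Supply in terms of Pb becomes Qs = -514 + 8(Pb + 27) = -298 + 8Pb. Setting this equal to demand: 476 - Pb = -298 + 8Pb, so Pb = 86.
Sellers receive Ps = 86 + 27 = 113; Q' = 476 − 1·86 = 390.

Q' = 390; buyers pay €86; sellers receive €113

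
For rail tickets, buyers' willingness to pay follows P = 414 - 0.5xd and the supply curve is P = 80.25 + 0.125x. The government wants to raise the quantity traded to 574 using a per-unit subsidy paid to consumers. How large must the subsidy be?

Required subsidy s = 25 per unit

At x = 574, from the demand curve buyers pay Pb = 414 − 0.5·574 = 127; from the supply curve sellers need Ps = 80.25 + 0.125·574 = 152.
The subsidy must fill the gap: s = Ps − Pb = 152 − 127 = 25.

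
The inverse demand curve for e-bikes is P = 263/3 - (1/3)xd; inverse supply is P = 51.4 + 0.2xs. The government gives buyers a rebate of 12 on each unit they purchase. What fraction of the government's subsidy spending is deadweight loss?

DWL / government spending = 45/362

Pre-subsidy: 263/3 - (1/3)x = 51.4 + 0.2x gives x* = 68 and P* = 65.
With the rebate, buyers effectively pay Pb = Ps − 12, where Ps is the price sellers receive.
On the curves, Pb = 263/3 - (1/3)x and Ps = 51.4 + 0.2x; the wedge Ps − Pb = 12 gives 51.4 + 0.2x − (263/3 - (1/3)x) = 12, so x' = 90.5.
Then Pb = 263/3 − (1/3)·90.5 = 57.5 and Ps = 51.4 + 0.2·90.5 = 69.5.
ΔCS = ½(68 + 90.5)(65 − 57.5) = 594.375; ΔPS = ½(68 + 90.5)(69.5 − 65) = 356.625.
Government spending = 12 × 90.5 = 1086.
DWL = ½ × 12 × (90.5 − 68) = 135; fraction = 135 / 1086 = 45/362.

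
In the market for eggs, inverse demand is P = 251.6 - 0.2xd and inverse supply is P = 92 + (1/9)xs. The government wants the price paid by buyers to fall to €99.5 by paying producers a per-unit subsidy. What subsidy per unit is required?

At a buyer price of 99.5, quantity demanded is 1258 − 5·99.5 = 760.5.
Sellers supply 760.5 only when they receive Ps = 92 + (1/9)·760.5 = 176.5.
s = Ps − Pb = 176.5 − 99.5 = 77.

Required subsidy s = €77 per unit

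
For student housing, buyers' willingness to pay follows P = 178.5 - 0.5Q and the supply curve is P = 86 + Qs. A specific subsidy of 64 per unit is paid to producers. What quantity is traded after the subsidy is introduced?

Pre-subsidy: 178.5 - 0.5Q = 86 + Q gives Q* = 185/3 and P* = 443/3.
With the subsidy, sellers receive Ps = Pb + 64 for each unit, where Pb is the price buyers pay.
On the curves, Pb = 178.5 - 0.5Q and Ps = 86 + Q; the wedge Ps − Pb = 64 gives 86 + Q − (178.5 - 0.5Q) = 64, so Q' = 313/3.
Then Pb = 178.5 − 0.5·(313/3) = 379/3 and Ps = 86 + 1·(313/3) = 571/3.

Q' = 313/3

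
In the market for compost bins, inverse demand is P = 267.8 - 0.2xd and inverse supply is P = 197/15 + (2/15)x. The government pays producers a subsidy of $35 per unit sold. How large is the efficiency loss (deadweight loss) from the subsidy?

Pre-subsidy: 267.8 - 0.2x = 197/15 + (2/15)x gives x* = 764 and P* = 115.
With the subsidy, sellers receive Ps = Pb + 35 for each unit, where Pb is the price buyers pay.
On the curves, Pb = 267.8 - 0.2x and Ps = 197/15 + (2/15)x; the wedge Ps − Pb = 35 gives 197/15 + (2/15)x − (267.8 - 0.2x) = 35, so x' = 869.
Then Pb = 267.8 − 0.2·869 = 94 and Ps = 197/15 + (2/15)·869 = 129.
The subsidy expands output by 869 − 764 = 105 past the efficient level; on those units the gap between marginal cost and willingness to pay runs from 0 up to 35.
DWL = ½ × 35 × 105 = 1837.5.

Deadweight loss = $1837.5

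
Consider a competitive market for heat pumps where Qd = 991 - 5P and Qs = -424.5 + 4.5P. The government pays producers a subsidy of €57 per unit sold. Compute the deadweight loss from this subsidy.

Deadweight loss = €3847.5

Pre-subsidy: 991 - 5P = -424.5 + 4.5P gives P* = 149, Q* = 246.
With the subsidy, sellers receive Ps = Pb + 57 for each unit, where Pb is the price buyers pay.
Supply in terms of Pb becomes Qs = -424.5 + 4.5(Pb + 57) = -168 + 4.5Pb. Setting this equal to demand: 991 - 5Pb = -168 + 4.5Pb, so Pb = 122.
Sellers receive Ps = 122 + 57 = 179; Q' = 991 − 5·122 = 381.
The subsidy expands output by 381 − 246 = 135 past the efficient level; on those units the gap between marginal cost and willingness to pay runs from 0 up to 57.
DWL = ½ × 57 × 135 = 3847.5.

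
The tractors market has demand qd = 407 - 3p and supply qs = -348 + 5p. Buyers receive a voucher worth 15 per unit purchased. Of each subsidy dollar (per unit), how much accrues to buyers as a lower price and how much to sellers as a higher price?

Buyers gain 9.375 per unit; sellers gain 5.625 per unit

Pre-subsidy: 407 - 3p = -348 + 5p gives p* = 94.375, q* = 123.875.
With the rebate, buyers effectively pay pb = ps − 15, where ps is the price sellers receive.
Demand in terms of ps becomes qd = 407 − 3(ps − 15) = 452 - 3ps. Setting this equal to supply: 452 - 3ps = -348 + 5ps, so ps = 100.
Buyers pay pb = 100 − 15 = 85; q' = -348 + 5·100 = 152.
Buyers' price falls by p* − pb = 94.375 − 85 = 9.375; sellers' price rises by ps − p* = 100 − 94.375 = 5.625.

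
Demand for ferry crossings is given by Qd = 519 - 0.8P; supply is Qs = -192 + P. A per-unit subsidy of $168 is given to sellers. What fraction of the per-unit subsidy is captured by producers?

Producer share = 4/9

Pre-subsidy: 519 - 0.8P = -192 + P gives P* = 395, Q* = 203.
With the subsidy, sellers receive Ps = Pb + 168 for each unit, where Pb is the price buyers pay.
Supply in terms of Pb becomes Qs = -192 + 1(Pb + 168) = -24 + Pb. Setting this equal to demand: 519 - 0.8Pb = -24 + Pb, so Pb = 905/3.
Sellers receive Ps = 905/3 + 168 = 1409/3; Q' = 519 − 0.8·(905/3) = 833/3.
Buyers' price falls by P* − Pb = 395 − 905/3 = 280/3; sellers' price rises by Ps − P* = 1409/3 − 395 = 224/3.
So producers capture (224/3)/168 = 4/9 of each unit of subsidy.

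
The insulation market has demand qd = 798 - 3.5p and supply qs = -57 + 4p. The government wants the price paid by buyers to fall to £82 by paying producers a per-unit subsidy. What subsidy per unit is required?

At a buyer price of 82, quantity demanded is 798 − 3.5·82 = 511.
Sellers supply 511 only when they receive ps with -57 + 4·ps = 511, i.e. ps = 142.
s = ps − pb = 142 − 82 = 60.

Required subsidy s = £60 per unit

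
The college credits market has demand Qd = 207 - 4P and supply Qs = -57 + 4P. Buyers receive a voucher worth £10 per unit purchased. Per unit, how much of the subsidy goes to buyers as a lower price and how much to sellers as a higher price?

Pre-subsidy: 207 - 4P = -57 + 4P gives P* = 33, Q* = 75.
With the rebate, buyers effectively pay Pb = Ps − 10, where Ps is the price sellers receive.
Demand in terms of Ps becomes Qd = 207 − 4(Ps − 10) = 247 - 4Ps. Setting this equal to supply: 247 - 4Ps = -57 + 4Ps, so Ps = 38.
Buyers pay Pb = 38 − 10 = 28; Q' = -57 + 4·38 = 95.
Buyers' price falls by P* − Pb = 33 − 28 = 5; sellers' price rises by Ps − P* = 38 − 33 = 5.

Buyers gain £5 per unit; sellers gain £5 per unit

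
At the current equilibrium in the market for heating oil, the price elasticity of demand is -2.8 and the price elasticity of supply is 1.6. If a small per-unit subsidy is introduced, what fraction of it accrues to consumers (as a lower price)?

For a small subsidy around the equilibrium, the benefit split depends on the relative slopes, which at a point are proportional to the elasticities.
Buyer share = εs/(εs + |εd|) = 1.6/(1.6 + 2.8) = 4/11; seller share = |εd|/(εs + |εd|) = 7/11.

Consumer share = 4/11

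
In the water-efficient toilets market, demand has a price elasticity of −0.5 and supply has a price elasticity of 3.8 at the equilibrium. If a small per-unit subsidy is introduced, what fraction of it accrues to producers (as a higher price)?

For a small subsidy around the equilibrium, the benefit split depends on the relative slopes, which at a point are proportional to the elasticities.
Buyer share = εs/(εs + |εd|) = 3.8/(3.8 + 0.5) = 38/43; seller share = |εd|/(εs + |εd|) = 5/43.
So producers capture 5/43 of the subsidy.

Producer share = 5/43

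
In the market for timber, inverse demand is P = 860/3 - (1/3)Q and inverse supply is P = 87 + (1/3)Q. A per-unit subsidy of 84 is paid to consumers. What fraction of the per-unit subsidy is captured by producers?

Producer share = 0.5

Pre-subsidy: 860/3 - (1/3)Q = 87 + (1/3)Q gives Q* = 299.5 and P* = 1121/6.
With the rebate, buyers effectively pay Pb = Ps − 84, where Ps is the price sellers receive.
On the curves, Pb = 860/3 - (1/3)Q and Ps = 87 + (1/3)Q; the wedge Ps − Pb = 84 gives 87 + (1/3)Q − (860/3 - (1/3)Q) = 84, so Q' = 425.5.
Then Pb = 860/3 − (1/3)·425.5 = 869/6 and Ps = 87 + (1/3)·425.5 = 1373/6.
Buyers' price falls by P* − Pb = 1121/6 − 869/6 = 42; sellers' price rises by Ps − P* = 1373/6 − 1121/6 = 42.
So producers capture 42/84 = 0.5 of each unit of subsidy.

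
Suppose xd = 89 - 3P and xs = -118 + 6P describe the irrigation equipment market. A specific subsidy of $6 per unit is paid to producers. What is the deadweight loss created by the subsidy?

Pre-subsidy: 89 - 3P = -118 + 6P gives P* = 23, x* = 20.
With the subsidy, sellers receive Ps = Pb + 6 for each unit, where Pb is the price buyers pay.
Supply in terms of Pb becomes xs = -118 + 6(Pb + 6) = -82 + 6Pb. Setting this equal to demand: 89 - 3Pb = -82 + 6Pb, so Pb = 19.
Sellers receive Ps = 19 + 6 = 25; x' = 89 − 3·19 = 32.
The subsidy expands output by 32 − 20 = 12 past the efficient level; on those units the gap between marginal cost and willingness to pay runs from 0 up to 6.
DWL = ½ × 6 × 12 = 36.

Deadweight loss = $36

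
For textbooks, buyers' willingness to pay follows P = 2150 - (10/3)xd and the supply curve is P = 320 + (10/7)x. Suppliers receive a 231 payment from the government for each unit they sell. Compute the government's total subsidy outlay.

Pre-subsidy: 2150 - (10/3)x = 320 + (10/7)x gives x* = 384.3 and P* = 869.
With the subsidy, sellers receive Ps = Pb + 231 for each unit, where Pb is the price buyers pay.
On the curves, Pb = 2150 - (10/3)x and Ps = 320 + (10/7)x; the wedge Ps − Pb = 231 gives 320 + (10/7)x − (2150 - (10/3)x) = 231, so x' = 432.81.
Then Pb = 2150 − (10/3)·432.81 = 707.3 and Ps = 320 + (10/7)·432.81 = 938.3.
Government outlay = subsidy × quantity = 231 × 432.81 = 99979.11.

Government cost = 99979.11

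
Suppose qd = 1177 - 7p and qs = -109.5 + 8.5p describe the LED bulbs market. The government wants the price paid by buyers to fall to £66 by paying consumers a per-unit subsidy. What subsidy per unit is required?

Required subsidy s = £31 per unit

At a buyer price of 66, quantity demanded is 1177 − 7·66 = 715.
Sellers supply 715 only when they receive ps with -109.5 + 8.5·ps = 715, i.e. ps = 97.
s = ps − pb = 97 − 66 = 31.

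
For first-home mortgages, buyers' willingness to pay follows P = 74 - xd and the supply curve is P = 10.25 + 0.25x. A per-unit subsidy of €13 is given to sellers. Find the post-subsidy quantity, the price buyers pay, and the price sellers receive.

Pre-subsidy: 74 - x = 10.25 + 0.25x gives x* = 51 and P* = 23.
With the subsidy, sellers receive Ps = Pb + 13 for each unit, where Pb is the price buyers pay.
On the curves, Pb = 74 - x and Ps = 10.25 + 0.25x; the wedge Ps − Pb = 13 gives 10.25 + 0.25x − (74 - x) = 13, so x' = 61.4.
Then Pb = 74 − 1·61.4 = 12.6 and Ps = 10.25 + 0.25·61.4 = 25.6.

x' = 61.4; buyers pay €12.6; sellers receive €25.6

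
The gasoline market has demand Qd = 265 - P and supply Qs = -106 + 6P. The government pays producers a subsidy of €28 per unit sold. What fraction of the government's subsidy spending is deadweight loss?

Pre-subsidy: 265 - P = -106 + 6P gives P* = 53, Q* = 212.
With the subsidy, sellers receive Ps = Pb + 28 for each unit, where Pb is the price buyers pay.
Supply in terms of Pb becomes Qs = -106 + 6(Pb + 28) = 62 + 6Pb. Setting this equal to demand: 265 - Pb = 62 + 6Pb, so Pb = 29.
Sellers receive Ps = 29 + 28 = 57; Q' = 265 − 1·29 = 236.
ΔCS = ½(212 + 236)(53 − 29) = 5376; ΔPS = ½(212 + 236)(57 − 53) = 896.
Government spending = 28 × 236 = 6608.
DWL = ½ × 28 × (236 − 212) = 336; fraction = 336 / 6608 = 3/59.

DWL / government spending = 3/59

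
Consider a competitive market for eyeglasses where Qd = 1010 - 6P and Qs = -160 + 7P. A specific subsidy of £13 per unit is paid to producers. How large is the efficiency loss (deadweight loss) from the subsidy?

Deadweight loss = £273

Pre-subsidy: 1010 - 6P = -160 + 7P gives P* = 90, Q* = 470.
With the subsidy, sellers receive Ps = Pb + 13 for each unit, where Pb is the price buyers pay.
Supply in terms of Pb becomes Qs = -160 + 7(Pb + 13) = -69 + 7Pb. Setting this equal to demand: 1010 - 6Pb = -69 + 7Pb, so Pb = 83.
Sellers receive Ps = 83 + 13 = 96; Q' = 1010 − 6·83 = 512.
The subsidy expands output by 512 − 470 = 42 past the efficient level; on those units the gap between marginal cost and willingness to pay runs from 0 up to 13.
DWL = ½ × 13 × 42 = 273.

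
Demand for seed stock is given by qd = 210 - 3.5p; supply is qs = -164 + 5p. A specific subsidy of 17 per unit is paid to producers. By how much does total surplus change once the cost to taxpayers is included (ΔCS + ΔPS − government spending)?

Pre-subsidy: 210 - 3.5p = -164 + 5p gives p* = 44, q* = 56.
With the subsidy, sellers receive ps = pb + 17 for each unit, where pb is the price buyers pay.
Supply in terms of pb becomes qs = -164 + 5(pb + 17) = -79 + 5pb. Setting this equal to demand: 210 - 3.5pb = -79 + 5pb, so pb = 34.
Sellers receive ps = 34 + 17 = 51; q' = 210 − 3.5·34 = 91.
ΔCS = ½(56 + 91)(44 − 34) = 735; ΔPS = ½(56 + 91)(51 − 44) = 514.5.
Government spending = 17 × 91 = 1547.
Net change = 735 + 514.5 − 1547 = -297.5. The loss equals the DWL triangle ½·17·35.

Net change in total surplus = -297.5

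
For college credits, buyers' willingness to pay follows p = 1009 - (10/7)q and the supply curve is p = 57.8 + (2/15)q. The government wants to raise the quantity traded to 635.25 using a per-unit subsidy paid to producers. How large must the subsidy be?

At q = 635.25, from the demand curve buyers pay pb = 1009 − (10/7)·635.25 = 101.5; from the supply curve sellers need ps = 57.8 + (2/15)·635.25 = 142.5.
The subsidy must fill the gap: s = ps − pb = 142.5 − 101.5 = 41.

Required subsidy s = 41 per unit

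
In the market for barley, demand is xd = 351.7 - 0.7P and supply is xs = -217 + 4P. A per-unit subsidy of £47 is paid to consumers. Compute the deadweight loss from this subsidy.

Deadweight loss = £658

Pre-subsidy: 351.7 - 0.7P = -217 + 4P gives P* = 121, x* = 267.
With the rebate, buyers effectively pay Pb = Ps − 47, where Ps is the price sellers receive.
Demand in terms of Ps becomes xd = 351.7 − 0.7(Ps − 47) = 384.6 - 0.7Ps. Setting this equal to supply: 384.6 - 0.7Ps = -217 + 4Ps, so Ps = 128.
Buyers pay Pb = 128 − 47 = 81; x' = -217 + 4·128 = 295.
The subsidy expands output by 295 − 267 = 28 past the efficient level; on those units the gap between marginal cost and willingness to pay runs from 0 up to 47.
DWL = ½ × 47 × 28 = 658.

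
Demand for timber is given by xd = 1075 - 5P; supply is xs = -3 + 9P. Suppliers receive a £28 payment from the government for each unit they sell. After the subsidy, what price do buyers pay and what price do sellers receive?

Buyers pay £59; sellers receive £87

Pre-subsidy: 1075 - 5P = -3 + 9P gives P* = 77, x* = 690.
With the subsidy, sellers receive Ps = Pb + 28 for each unit, where Pb is the price buyers pay.
Supply in terms of Pb becomes xs = -3 + 9(Pb + 28) = 249 + 9Pb. Setting this equal to demand: 1075 - 5Pb = 249 + 9Pb, so Pb = 59.
Sellers receive Ps = 59 + 28 = 87; x' = 1075 − 5·59 = 780.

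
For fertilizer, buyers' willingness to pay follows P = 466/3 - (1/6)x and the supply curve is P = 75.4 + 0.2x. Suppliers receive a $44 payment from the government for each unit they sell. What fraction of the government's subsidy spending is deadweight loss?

Pre-subsidy: 466/3 - (1/6)x = 75.4 + 0.2x gives x* = 218 and P* = 119.
With the subsidy, sellers receive Ps = Pb + 44 for each unit, where Pb is the price buyers pay.
On the curves, Pb = 466/3 - (1/6)x and Ps = 75.4 + 0.2x; the wedge Ps − Pb = 44 gives 75.4 + 0.2x − (466/3 - (1/6)x) = 44, so x' = 338.
Then Pb = 466/3 − (1/6)·338 = 99 and Ps = 75.4 + 0.2·338 = 143.
ΔCS = ½(218 + 338)(119 − 99) = 5560; ΔPS = ½(218 + 338)(143 − 119) = 6672.
Government spending = 44 × 338 = 14872.
DWL = ½ × 44 × (338 − 218) = 2640; fraction = 2640 / 14872 = 30/169.

DWL / government spending = 30/169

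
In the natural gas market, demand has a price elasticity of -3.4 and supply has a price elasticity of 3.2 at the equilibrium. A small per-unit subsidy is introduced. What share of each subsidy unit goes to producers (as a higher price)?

Producer share = 17/33

For a small subsidy around the equilibrium, the benefit split depends on the relative slopes, which at a point are proportional to the elasticities.
Buyer share = εs/(εs + |εd|) = 3.2/(3.2 + 3.4) = 16/33; seller share = |εd|/(εs + |εd|) = 17/33.
So producers capture 17/33 of the subsidy.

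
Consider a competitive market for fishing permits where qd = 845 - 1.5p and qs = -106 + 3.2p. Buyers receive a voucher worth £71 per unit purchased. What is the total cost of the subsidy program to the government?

Pre-subsidy: 845 - 1.5p = -106 + 3.2p gives p* = 9510/47, q* = 25450/47.
With the rebate, buyers effectively pay pb = ps − 71, where ps is the price sellers receive.
Demand in terms of ps becomes qd = 845 − 1.5(ps − 71) = 951.5 - 1.5ps. Setting this equal to supply: 951.5 - 1.5ps = -106 + 3.2ps, so ps = 225.
Buyers pay pb = 225 − 71 = 154; q' = -106 + 3.2·225 = 614.
Government outlay = subsidy × quantity = 71 × 614 = 43594.

Government cost = £43594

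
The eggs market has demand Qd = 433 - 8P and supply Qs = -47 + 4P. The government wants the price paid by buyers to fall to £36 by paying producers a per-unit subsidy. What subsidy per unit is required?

Required subsidy s = £12 per unit

At a buyer price of 36, quantity demanded is 433 − 8·36 = 145.
Sellers supply 145 only when they receive Ps with -47 + 4·Ps = 145, i.e. Ps = 48.
s = Ps − Pb = 48 − 36 = 12.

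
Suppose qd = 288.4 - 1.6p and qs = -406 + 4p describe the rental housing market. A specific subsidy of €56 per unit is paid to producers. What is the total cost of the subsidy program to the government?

Government cost = €8624

Pre-subsidy: 288.4 - 1.6p = -406 + 4p gives p* = 124, q* = 90.
With the subsidy, sellers receive ps = pb + 56 for each unit, where pb is the price buyers pay.
Supply in terms of pb becomes qs = -406 + 4(pb + 56) = -182 + 4pb. Setting this equal to demand: 288.4 - 1.6pb = -182 + 4pb, so pb = 84.
Sellers receive ps = 84 + 56 = 140; q' = 288.4 − 1.6·84 = 154.
Government outlay = subsidy × quantity = 56 × 154 = 8624.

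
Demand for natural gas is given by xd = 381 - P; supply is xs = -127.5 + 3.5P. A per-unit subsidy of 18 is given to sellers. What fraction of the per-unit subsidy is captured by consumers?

Pre-subsidy: 381 - P = -127.5 + 3.5P gives P* = 113, x* = 268.
With the subsidy, sellers receive Ps = Pb + 18 for each unit, where Pb is the price buyers pay.
Supply in terms of Pb becomes xs = -127.5 + 3.5(Pb + 18) = -64.5 + 3.5Pb. Setting this equal to demand: 381 - Pb = -64.5 + 3.5Pb, so Pb = 99.
Sellers receive Ps = 99 + 18 = 117; x' = 381 − 1·99 = 282.
Buyers' price falls by P* − Pb = 113 − 99 = 14; sellers' price rises by Ps − P* = 117 − 113 = 4.
So consumers capture 14/18 = 7/9 of each unit of subsidy.

Consumer share = 7/9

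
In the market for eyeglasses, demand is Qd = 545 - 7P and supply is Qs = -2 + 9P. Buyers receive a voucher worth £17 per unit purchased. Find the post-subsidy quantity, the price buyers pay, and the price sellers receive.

Pre-subsidy: 545 - 7P = -2 + 9P gives P* = 34.1875, Q* = 305.6875.
With the rebate, buyers effectively pay Pb = Ps − 17, where Ps is the price sellers receive.
Demand in terms of Ps becomes Qd = 545 − 7(Ps − 17) = 664 - 7Ps. Setting this equal to supply: 664 - 7Ps = -2 + 9Ps, so Ps = 41.625.
Buyers pay Pb = 41.625 − 17 = 24.625; Q' = -2 + 9·41.625 = 372.625.

Q' = 372.625; buyers pay £24.625; sellers receive £41.625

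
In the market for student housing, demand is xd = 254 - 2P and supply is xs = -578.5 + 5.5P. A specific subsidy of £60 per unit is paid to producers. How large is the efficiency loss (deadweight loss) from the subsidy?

Deadweight loss = £2640

Pre-subsidy: 254 - 2P = -578.5 + 5.5P gives P* = 111, x* = 32.
With the subsidy, sellers receive Ps = Pb + 60 for each unit, where Pb is the price buyers pay.
Supply in terms of Pb becomes xs = -578.5 + 5.5(Pb + 60) = -248.5 + 5.5Pb. Setting this equal to demand: 254 - 2Pb = -248.5 + 5.5Pb, so Pb = 67.
Sellers receive Ps = 67 + 60 = 127; x' = 254 − 2·67 = 120.
The subsidy expands output by 120 − 32 = 88 past the efficient level; on those units the gap between marginal cost and willingness to pay runs from 0 up to 60.
DWL = ½ × 60 × 88 = 2640.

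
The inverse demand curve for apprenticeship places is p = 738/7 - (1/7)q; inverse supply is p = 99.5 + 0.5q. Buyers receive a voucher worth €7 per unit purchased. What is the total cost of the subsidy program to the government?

Government cost = 1267/9

Pre-subsidy: 738/7 - (1/7)q = 99.5 + 0.5q gives q* = 83/9 and p* = 937/9.
With the rebate, buyers effectively pay pb = ps − 7, where ps is the price sellers receive.
On the curves, pb = 738/7 - (1/7)q and ps = 99.5 + 0.5q; the wedge ps − pb = 7 gives 99.5 + 0.5q − (738/7 - (1/7)q) = 7, so q' = 181/9.
Then pb = 738/7 − (1/7)·(181/9) = 923/9 and ps = 99.5 + 0.5·(181/9) = 986/9.
Government outlay = subsidy × quantity = 7 × 181/9 = 1267/9.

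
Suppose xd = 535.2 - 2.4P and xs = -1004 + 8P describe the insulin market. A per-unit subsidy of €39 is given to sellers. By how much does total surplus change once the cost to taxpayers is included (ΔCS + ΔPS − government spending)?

Pre-subsidy: 535.2 - 2.4P = -1004 + 8P gives P* = 148, x* = 180.
With the subsidy, sellers receive Ps = Pb + 39 for each unit, where Pb is the price buyers pay.
Supply in terms of Pb becomes xs = -1004 + 8(Pb + 39) = -692 + 8Pb. Setting this equal to demand: 535.2 - 2.4Pb = -692 + 8Pb, so Pb = 118.
Sellers receive Ps = 118 + 39 = 157; x' = 535.2 − 2.4·118 = 252.
ΔCS = ½(180 + 252)(148 − 118) = 6480; ΔPS = ½(180 + 252)(157 − 148) = 1944.
Government spending = 39 × 252 = 9828.
Net change = 6480 + 1944 − 9828 = -1404. The loss equals the DWL triangle ½·39·72.

Net change in total surplus = -€1404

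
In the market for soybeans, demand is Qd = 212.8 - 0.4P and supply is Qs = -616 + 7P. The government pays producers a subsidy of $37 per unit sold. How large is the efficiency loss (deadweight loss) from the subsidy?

Deadweight loss = $259

Pre-subsidy: 212.8 - 0.4P = -616 + 7P gives P* = 112, Q* = 168.
With the subsidy, sellers receive Ps = Pb + 37 for each unit, where Pb is the price buyers pay.
Supply in terms of Pb becomes Qs = -616 + 7(Pb + 37) = -357 + 7Pb. Setting this equal to demand: 212.8 - 0.4Pb = -357 + 7Pb, so Pb = 77.
Sellers receive Ps = 77 + 37 = 114; Q' = 212.8 − 0.4·77 = 182.
The subsidy expands output by 182 − 168 = 14 past the efficient level; on those units the gap between marginal cost and willingness to pay runs from 0 up to 37.
DWL = ½ × 37 × 14 = 259.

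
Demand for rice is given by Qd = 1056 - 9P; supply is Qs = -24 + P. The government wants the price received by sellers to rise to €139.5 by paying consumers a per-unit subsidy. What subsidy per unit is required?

At a seller price of 139.5, quantity supplied is -24 + 1·139.5 = 115.5.
Buyers absorb 115.5 only when they pay Pb with 1056 − 9·Pb = 115.5, i.e. Pb = 104.5.
s = Ps − Pb = 139.5 − 104.5 = 35.

Required subsidy s = €35 per unit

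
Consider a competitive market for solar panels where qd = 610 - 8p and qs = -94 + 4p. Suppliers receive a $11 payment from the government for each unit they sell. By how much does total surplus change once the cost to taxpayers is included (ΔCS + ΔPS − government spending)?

Pre-subsidy: 610 - 8p = -94 + 4p gives p* = 176/3, q* = 422/3.
With the subsidy, sellers receive ps = pb + 11 for each unit, where pb is the price buyers pay.
Supply in terms of pb becomes qs = -94 + 4(pb + 11) = -50 + 4pb. Setting this equal to demand: 610 - 8pb = -50 + 4pb, so pb = 55.
Sellers receive ps = 55 + 11 = 66; q' = 610 − 8·55 = 170.
ΔCS = ½(422/3 + 170)(176/3 − 55) = 5126/9; ΔPS = ½(422/3 + 170)(66 − 176/3) = 10252/9.
Government spending = 11 × 170 = 1870.
Net change = 5126/9 + 10252/9 − 1870 = -484/3. The loss equals the DWL triangle ½·11·88/3.

Net change in total surplus = -484/3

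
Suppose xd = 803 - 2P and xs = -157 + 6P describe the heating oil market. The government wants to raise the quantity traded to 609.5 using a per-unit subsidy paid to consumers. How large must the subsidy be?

Required subsidy s = 31 per unit

At x = 609.5, invert demand for the buyer price: Pb = (803 − 609.5)/2 = 96.75; invert supply for the seller price: Ps = (609.5 − (-157))/6 = 127.75.
The subsidy must fill the gap: s = Ps − Pb = 127.75 − 96.75 = 31.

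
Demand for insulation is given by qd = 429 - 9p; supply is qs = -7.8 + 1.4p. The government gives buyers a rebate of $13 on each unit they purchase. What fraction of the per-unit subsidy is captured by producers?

Pre-subsidy: 429 - 9p = -7.8 + 1.4p gives p* = 42, q* = 51.
With the rebate, buyers effectively pay pb = ps − 13, where ps is the price sellers receive.
Demand in terms of ps becomes qd = 429 − 9(ps − 13) = 546 - 9ps. Setting this equal to supply: 546 - 9ps = -7.8 + 1.4ps, so ps = 53.25.
Buyers pay pb = 53.25 − 13 = 40.25; q' = -7.8 + 1.4·53.25 = 66.75.
Buyers' price falls by p* − pb = 42 − 40.25 = 1.75; sellers' price rises by ps − p* = 53.25 − 42 = 11.25.
So producers capture 11.25/13 = 45/52 of each unit of subsidy.

Producer share = 45/52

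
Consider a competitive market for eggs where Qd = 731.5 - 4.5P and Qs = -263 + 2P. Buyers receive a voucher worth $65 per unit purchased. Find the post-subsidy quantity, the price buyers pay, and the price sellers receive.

Q' = 133; buyers pay $133; sellers receive $198

Pre-subsidy: 731.5 - 4.5P = -263 + 2P gives P* = 153, Q* = 43.
With the rebate, buyers effectively pay Pb = Ps − 65, where Ps is the price sellers receive.
Demand in terms of Ps becomes Qd = 731.5 − 4.5(Ps − 65) = 1024 - 4.5Ps. Setting this equal to supply: 1024 - 4.5Ps = -263 + 2Ps, so Ps = 198.
Buyers pay Pb = 198 − 65 = 133; Q' = -263 + 2·198 = 133.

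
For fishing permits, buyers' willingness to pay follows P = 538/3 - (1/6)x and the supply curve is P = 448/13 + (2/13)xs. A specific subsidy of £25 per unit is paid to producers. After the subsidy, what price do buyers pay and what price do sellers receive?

Buyers pay £91; sellers receive £116

Pre-subsidy: 538/3 - (1/6)x = 448/13 + (2/13)x gives x* = 452 and P* = 104.
With the subsidy, sellers receive Ps = Pb + 25 for each unit, where Pb is the price buyers pay.
On the curves, Pb = 538/3 - (1/6)x and Ps = 448/13 + (2/13)x; the wedge Ps − Pb = 25 gives 448/13 + (2/13)x − (538/3 - (1/6)x) = 25, so x' = 530.
Then Pb = 538/3 − (1/6)·530 = 91 and Ps = 448/13 + (2/13)·530 = 116.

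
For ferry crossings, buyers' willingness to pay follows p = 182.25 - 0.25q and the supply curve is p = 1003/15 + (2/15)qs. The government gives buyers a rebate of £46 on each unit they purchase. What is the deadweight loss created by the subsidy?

Deadweight loss = £2760

Pre-subsidy: 182.25 - 0.25q = 1003/15 + (2/15)q gives q* = 301 and p* = 107.
With the rebate, buyers effectively pay pb = ps − 46, where ps is the price sellers receive.
On the curves, pb = 182.25 - 0.25q and ps = 1003/15 + (2/15)q; the wedge ps − pb = 46 gives 1003/15 + (2/15)q − (182.25 - 0.25q) = 46, so q' = 421.
Then pb = 182.25 − 0.25·421 = 77 and ps = 1003/15 + (2/15)·421 = 123.
The subsidy expands output by 421 − 301 = 120 past the efficient level; on those units the gap between marginal cost and willingness to pay runs from 0 up to 46.
DWL = ½ × 46 × 120 = 2760.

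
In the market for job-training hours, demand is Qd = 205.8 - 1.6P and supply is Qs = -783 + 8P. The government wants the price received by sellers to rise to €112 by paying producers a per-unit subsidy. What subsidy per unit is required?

Required subsidy s = €54 per unit

At a seller price of 112, quantity supplied is -783 + 8·112 = 113.
Buyers absorb 113 only when they pay Pb with 205.8 − 1.6·Pb = 113, i.e. Pb = 58.
s = Ps − Pb = 112 − 58 = 54.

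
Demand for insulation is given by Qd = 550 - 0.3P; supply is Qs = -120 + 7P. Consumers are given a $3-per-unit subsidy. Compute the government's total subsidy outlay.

Pre-subsidy: 550 - 0.3P = -120 + 7P gives P* = 6700/73, Q* = 38140/73.
With the rebate, buyers effectively pay Pb = Ps − 3, where Ps is the price sellers receive.
Demand in terms of Ps becomes Qd = 550 − 0.3(Ps − 3) = 550.9 - 0.3Ps. Setting this equal to supply: 550.9 - 0.3Ps = -120 + 7Ps, so Ps = 6709/73.
Buyers pay Pb = 6709/73 − 3 = 6490/73; Q' = -120 + 7·(6709/73) = 38203/73.
Government outlay = subsidy × quantity = 3 × 38203/73 = 114609/73.

Government cost = 114609/73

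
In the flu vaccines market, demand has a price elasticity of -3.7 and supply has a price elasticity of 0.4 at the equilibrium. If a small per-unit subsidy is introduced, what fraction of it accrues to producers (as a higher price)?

Producer share = 37/41

For a small subsidy around the equilibrium, the benefit split depends on the relative slopes, which at a point are proportional to the elasticities.
Buyer share = εs/(εs + |εd|) = 0.4/(0.4 + 3.7) = 4/41; seller share = |εd|/(εs + |εd|) = 37/41.
So producers capture 37/41 of the subsidy.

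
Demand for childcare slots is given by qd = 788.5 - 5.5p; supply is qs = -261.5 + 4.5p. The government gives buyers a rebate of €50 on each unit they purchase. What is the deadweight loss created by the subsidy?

Deadweight loss = €3093.75

Pre-subsidy: 788.5 - 5.5p = -261.5 + 4.5p gives p* = 105, q* = 211.
With the rebate, buyers effectively pay pb = ps − 50, where ps is the price sellers receive.
Demand in terms of ps becomes qd = 788.5 − 5.5(ps − 50) = 1063.5 - 5.5ps. Setting this equal to supply: 1063.5 - 5.5ps = -261.5 + 4.5ps, so ps = 132.5.
Buyers pay pb = 132.5 − 50 = 82.5; q' = -261.5 + 4.5·132.5 = 334.75.
The subsidy expands output by 334.75 − 211 = 123.75 past the efficient level; on those units the gap between marginal cost and willingness to pay runs from 0 up to 50.
DWL = ½ × 50 × 123.75 = 3093.75.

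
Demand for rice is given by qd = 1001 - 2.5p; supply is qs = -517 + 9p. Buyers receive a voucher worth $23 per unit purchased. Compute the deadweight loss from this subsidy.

Pre-subsidy: 1001 - 2.5p = -517 + 9p gives p* = 132, q* = 671.
With the rebate, buyers effectively pay pb = ps − 23, where ps is the price sellers receive.
Demand in terms of ps becomes qd = 1001 − 2.5(ps − 23) = 1058.5 - 2.5ps. Setting this equal to supply: 1058.5 - 2.5ps = -517 + 9ps, so ps = 137.
Buyers pay pb = 137 − 23 = 114; q' = -517 + 9·137 = 716.
The subsidy expands output by 716 − 671 = 45 past the efficient level; on those units the gap between marginal cost and willingness to pay runs from 0 up to 23.
DWL = ½ × 23 × 45 = 517.5.

Deadweight loss = $517.5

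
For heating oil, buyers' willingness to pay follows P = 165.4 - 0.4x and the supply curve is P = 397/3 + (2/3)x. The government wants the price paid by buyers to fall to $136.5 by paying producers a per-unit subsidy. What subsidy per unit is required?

At a buyer price of 136.5, quantity demanded is 413.5 − 2.5·136.5 = 72.25.
Sellers supply 72.25 only when they receive Ps = 397/3 + (2/3)·72.25 = 180.5.
s = Ps − Pb = 180.5 − 136.5 = 44.

Required subsidy s = $44 per unit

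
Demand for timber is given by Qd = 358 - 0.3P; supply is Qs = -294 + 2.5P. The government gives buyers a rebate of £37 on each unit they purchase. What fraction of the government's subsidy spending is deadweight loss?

DWL / government spending = 555/33382

Pre-subsidy: 358 - 0.3P = -294 + 2.5P gives P* = 1630/7, Q* = 2017/7.
With the rebate, buyers effectively pay Pb = Ps − 37, where Ps is the price sellers receive.
Demand in terms of Ps becomes Qd = 358 − 0.3(Ps − 37) = 369.1 - 0.3Ps. Setting this equal to supply: 369.1 - 0.3Ps = -294 + 2.5Ps, so Ps = 6631/28.
Buyers pay Pb = 6631/28 − 37 = 5595/28; Q' = -294 + 2.5·(6631/28) = 16691/56.
ΔCS = ½(2017/7 + 16691/56)(1630/7 − 5595/28) = 30364975/3136; ΔPS = ½(2017/7 + 16691/56)(6631/28 − 1630/7) = 3643797/3136.
Government spending = 37 × 16691/56 = 617567/56.
DWL = ½ × 37 × (16691/56 − 2017/7) = 20535/112; fraction = (20535/112) / (617567/56) = 555/33382.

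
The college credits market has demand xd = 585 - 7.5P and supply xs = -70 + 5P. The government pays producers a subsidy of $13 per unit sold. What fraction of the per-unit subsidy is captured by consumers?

Consumer share = 0.4

Pre-subsidy: 585 - 7.5P = -70 + 5P gives P* = 52.4, x* = 192.
With the subsidy, sellers receive Ps = Pb + 13 for each unit, where Pb is the price buyers pay.
Supply in terms of Pb becomes xs = -70 + 5(Pb + 13) = -5 + 5Pb. Setting this equal to demand: 585 - 7.5Pb = -5 + 5Pb, so Pb = 47.2.
Sellers receive Ps = 47.2 + 13 = 60.2; x' = 585 − 7.5·47.2 = 231.
Buyers' price falls by P* − Pb = 52.4 − 47.2 = 5.2; sellers' price rises by Ps − P* = 60.2 − 52.4 = 7.8.
So consumers capture 5.2/13 = 0.4 of each unit of subsidy.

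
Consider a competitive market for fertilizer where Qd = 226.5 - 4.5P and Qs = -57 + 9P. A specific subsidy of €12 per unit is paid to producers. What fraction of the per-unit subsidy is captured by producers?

Pre-subsidy: 226.5 - 4.5P = -57 + 9P gives P* = 21, Q* = 132.
With the subsidy, sellers receive Ps = Pb + 12 for each unit, where Pb is the price buyers pay.
Supply in terms of Pb becomes Qs = -57 + 9(Pb + 12) = 51 + 9Pb. Setting this equal to demand: 226.5 - 4.5Pb = 51 + 9Pb, so Pb = 13.
Sellers receive Ps = 13 + 12 = 25; Q' = 226.5 − 4.5·13 = 168.
Buyers' price falls by P* − Pb = 21 − 13 = 8; sellers' price rises by Ps − P* = 25 − 21 = 4.
So producers capture 4/12 = 1/3 of each unit of subsidy.

Producer share = 1/3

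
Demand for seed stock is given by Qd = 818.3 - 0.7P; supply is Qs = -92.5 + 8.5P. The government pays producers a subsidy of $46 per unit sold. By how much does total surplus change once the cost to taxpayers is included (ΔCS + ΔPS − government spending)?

Net change in total surplus = -$684.25

Pre-subsidy: 818.3 - 0.7P = -92.5 + 8.5P gives P* = 99, Q* = 749.
With the subsidy, sellers receive Ps = Pb + 46 for each unit, where Pb is the price buyers pay.
Supply in terms of Pb becomes Qs = -92.5 + 8.5(Pb + 46) = 298.5 + 8.5Pb. Setting this equal to demand: 818.3 - 0.7Pb = 298.5 + 8.5Pb, so Pb = 56.5.
Sellers receive Ps = 56.5 + 46 = 102.5; Q' = 818.3 − 0.7·56.5 = 778.75.
ΔCS = ½(749 + 778.75)(99 − 56.5) = 32464.6875; ΔPS = ½(749 + 778.75)(102.5 − 99) = 2673.5625.
Government spending = 46 × 778.75 = 35822.5.
Net change = 32464.6875 + 2673.5625 − 35822.5 = -684.25. The loss equals the DWL triangle ½·46·29.75.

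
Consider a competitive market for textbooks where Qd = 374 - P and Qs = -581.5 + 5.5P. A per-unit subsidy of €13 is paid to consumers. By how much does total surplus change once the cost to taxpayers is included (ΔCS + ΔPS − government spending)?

Net change in total surplus = -€71.5

Pre-subsidy: 374 - P = -581.5 + 5.5P gives P* = 147, Q* = 227.
With the rebate, buyers effectively pay Pb = Ps − 13, where Ps is the price sellers receive.
Demand in terms of Ps becomes Qd = 374 − 1(Ps − 13) = 387 - Ps. Setting this equal to supply: 387 - Ps = -581.5 + 5.5Ps, so Ps = 149.
Buyers pay Pb = 149 − 13 = 136; Q' = -581.5 + 5.5·149 = 238.
ΔCS = ½(227 + 238)(147 − 136) = 2557.5; ΔPS = ½(227 + 238)(149 − 147) = 465.
Government spending = 13 × 238 = 3094.
Net change = 2557.5 + 465 − 3094 = -71.5. The loss equals the DWL triangle ½·13·11.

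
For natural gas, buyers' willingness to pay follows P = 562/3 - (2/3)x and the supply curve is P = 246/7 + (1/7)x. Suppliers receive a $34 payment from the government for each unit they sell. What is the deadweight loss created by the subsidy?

Pre-subsidy: 562/3 - (2/3)x = 246/7 + (1/7)x gives x* = 188 and P* = 62.
With the subsidy, sellers receive Ps = Pb + 34 for each unit, where Pb is the price buyers pay.
On the curves, Pb = 562/3 - (2/3)x and Ps = 246/7 + (1/7)x; the wedge Ps − Pb = 34 gives 246/7 + (1/7)x − (562/3 - (2/3)x) = 34, so x' = 230.
Then Pb = 562/3 − (2/3)·230 = 34 and Ps = 246/7 + (1/7)·230 = 68.
The subsidy expands output by 230 − 188 = 42 past the efficient level; on those units the gap between marginal cost and willingness to pay runs from 0 up to 34.
DWL = ½ × 34 × 42 = 714.

Deadweight loss = $714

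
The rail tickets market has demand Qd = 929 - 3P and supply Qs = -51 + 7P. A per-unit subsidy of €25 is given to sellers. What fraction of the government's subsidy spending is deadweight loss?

DWL / government spending = 21/550

Pre-subsidy: 929 - 3P = -51 + 7P gives P* = 98, Q* = 635.
With the subsidy, sellers receive Ps = Pb + 25 for each unit, where Pb is the price buyers pay.
Supply in terms of Pb becomes Qs = -51 + 7(Pb + 25) = 124 + 7Pb. Setting this equal to demand: 929 - 3Pb = 124 + 7Pb, so Pb = 80.5.
Sellers receive Ps = 80.5 + 25 = 105.5; Q' = 929 − 3·80.5 = 687.5.
ΔCS = ½(635 + 687.5)(98 − 80.5) = 11571.875; ΔPS = ½(635 + 687.5)(105.5 − 98) = 4959.375.
Government spending = 25 × 687.5 = 17187.5.
DWL = ½ × 25 × (687.5 − 635) = 656.25; fraction = 656.25 / 17187.5 = 21/550.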